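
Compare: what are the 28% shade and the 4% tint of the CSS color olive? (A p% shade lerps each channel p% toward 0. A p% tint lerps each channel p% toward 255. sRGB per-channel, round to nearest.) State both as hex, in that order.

#5c5c00, #85850a

CSS olive is rgb(128, 128, 0).
28% shade:
  R: 128 + 0.28×(0−128) = 128 − 35.84 = 92.16 → 92
  G: 128 + 0.28×(0−128) = 128 − 35.84 = 92.16 → 92
  B: 0 + 0.28×(0−0) = 0 + 0 = 0 → 0
  → #5c5c00
4% tint:
  R: 128 + 5.08 = 133.08 → 133
  G: 128 + 0.04×(255−128) = 128 + 5.08 = 133.08 → 133
  B: 0 + 10.2 = 10.2 → 10
  → #85850a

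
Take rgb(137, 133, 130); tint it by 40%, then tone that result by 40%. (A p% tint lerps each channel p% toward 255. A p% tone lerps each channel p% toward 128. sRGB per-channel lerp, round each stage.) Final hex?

#A2A09F

Lerp each channel 40% toward 255:
  R: 137 + 47.2 = 184.2 → 184
  G: 133 + 48.8 = 181.8 → 182
  B: 130 + 0.4×(255−130) = 130 + 50 = 180 → 180
After the tint: rgb(184, 182, 180) = #B8B6B4.
A 40% tone moves each channel 40% toward 128:
  R: 184 − 22.4 = 161.6 → 162
  G: 182 + 0.4×(128−182) = 182 − 21.6 = 160.4 → 160
  B: 180 − 20.8 = 159.2 → 159
rgb(162, 160, 159) = #A2A09F.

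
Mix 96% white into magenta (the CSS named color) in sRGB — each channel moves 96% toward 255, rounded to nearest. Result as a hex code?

#fff5ff

CSS magenta is rgb(255, 0, 255).
Lerp each channel 96% toward 255:
  R: 255 + 0 = 255 → 255
  G: 0 + 0.96×(255−0) = 0 + 244.8 = 244.8 → 245
  B: 255 + 0 = 255 → 255
rgb(255, 245, 255) = #fff5ff.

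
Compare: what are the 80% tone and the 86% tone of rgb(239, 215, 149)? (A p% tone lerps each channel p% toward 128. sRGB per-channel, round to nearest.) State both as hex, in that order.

#969184, #908c83

80% tone:
  R: 239 − 88.8 = 150.2 → 150
  G: 215 − 69.6 = 145.4 → 145
  B: 149 − 16.8 = 132.2 → 132
  → #969184
86% tone:
  R: 239 − 95.46 = 143.54 → 144
  G: 215 − 74.82 = 140.18 → 140
  B: 149 + 0.86×(128−149) = 149 − 18.06 = 130.94 → 131
  → #908c83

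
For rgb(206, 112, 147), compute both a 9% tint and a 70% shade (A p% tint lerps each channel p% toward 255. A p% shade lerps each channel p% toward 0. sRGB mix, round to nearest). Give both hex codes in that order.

9% tint:
  R: 206 + 0.09×(255−206) = 206 + 4.41 = 210.41 → 210
  G: 112 + 12.87 = 124.87 → 125
  B: 147 + 9.72 = 156.72 → 157
  → #D27D9D
70% shade:
  R: 206 − 144.2 = 61.8 → 62
  G: 112 + 0.7×(0−112) = 112 − 78.4 = 33.6 → 34
  B: 147 − 102.9 = 44.1 → 44
  → #3E222C

#D27D9D, #3E222C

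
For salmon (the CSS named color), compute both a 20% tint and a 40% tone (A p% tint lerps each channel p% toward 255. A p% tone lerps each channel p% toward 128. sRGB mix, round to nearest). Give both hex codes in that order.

#fb998e, #c98078

CSS salmon is rgb(250, 128, 114).
20% tint:
  R: 250 + 0.2×(255−250) = 250 + 1 = 251 → 251
  G: 128 + 0.2×(255−128) = 128 + 25.4 = 153.4 → 153
  B: 114 + 0.2×(255−114) = 114 + 28.2 = 142.2 → 142
  → #fb998e
40% tone:
  R: 250 − 48.8 = 201.2 → 201
  G: 128 + 0.4×(128−128) = 128 + 0 = 128 → 128
  B: 114 + 5.6 = 119.6 → 120
  → #c98078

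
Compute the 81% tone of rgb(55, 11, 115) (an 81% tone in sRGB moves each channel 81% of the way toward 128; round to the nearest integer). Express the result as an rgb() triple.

Per channel, c → c + 0.81(128 − c):
  R: 55 + 0.81×(128−55) = 55 + 59.13 = 114.13 → 114
  G: 11 + 0.81×(128−11) = 11 + 94.77 = 105.77 → 106
  B: 115 + 0.81×(128−115) = 115 + 10.53 = 125.53 → 126

rgb(114, 106, 126)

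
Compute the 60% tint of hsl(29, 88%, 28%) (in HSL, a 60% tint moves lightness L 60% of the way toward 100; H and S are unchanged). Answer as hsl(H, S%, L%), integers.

hsl(29, 88%, 71%)

L moves 60% from 28 toward 100: 28 + 43.2 = 71.2 → 71.
H and S are unchanged.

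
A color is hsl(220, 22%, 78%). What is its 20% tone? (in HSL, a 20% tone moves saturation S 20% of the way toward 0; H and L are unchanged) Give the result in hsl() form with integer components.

S moves 20% from 22 toward 0: 22 − 4.4 = 17.6 → 18.
H and L are unchanged.

hsl(220, 18%, 78%)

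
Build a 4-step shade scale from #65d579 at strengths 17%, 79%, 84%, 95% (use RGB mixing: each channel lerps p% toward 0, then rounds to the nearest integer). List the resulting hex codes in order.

#54b164, #152d19, #102213, #050b06

#65d579 is rgb(101, 213, 121).
17%: (101 − 17.17 = 83.83→84, 213 − 36.21 = 176.79→177, 121 − 20.57 = 100.43→100) → #54b164
79%: (101 − 79.79 = 21.21→21, 213 − 168.27 = 44.73→45, 121 − 95.59 = 25.41→25) → #152d19
84%: (101 − 84.84 = 16.16→16, 213 − 178.92 = 34.08→34, 121 − 101.64 = 19.36→19) → #102213
95%: (101 − 95.95 = 5.05→5, 213 − 202.35 = 10.65→11, 121 − 114.95 = 6.05→6) → #050b06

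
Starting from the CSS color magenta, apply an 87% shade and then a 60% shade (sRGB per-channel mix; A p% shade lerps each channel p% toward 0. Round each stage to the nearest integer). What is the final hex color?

#0d000d

CSS magenta is rgb(255, 0, 255).
Lerp each channel 87% toward 0:
  R: 255 − 221.85 = 33.15 → 33
  G: 0 + 0 = 0 → 0
  B: 255 + 0.87×(0−255) = 255 − 221.85 = 33.15 → 33
After the shade: rgb(33, 0, 33) = #210021.
A 60% shade moves each channel 60% toward 0:
  R: 33 + 0.6×(0−33) = 33 − 19.8 = 13.2 → 13
  G: 0 + 0.6×(0−0) = 0 + 0 = 0 → 0
  B: 33 + 0.6×(0−33) = 33 − 19.8 = 13.2 → 13
rgb(13, 0, 13) = #0d000d.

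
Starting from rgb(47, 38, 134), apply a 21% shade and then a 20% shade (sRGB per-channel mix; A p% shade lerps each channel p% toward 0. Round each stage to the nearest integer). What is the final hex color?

#1E1855

Per channel, c → c + 0.21(0 − c):
  R: 47 + 0.21×(0−47) = 47 − 9.87 = 37.13 → 37
  G: 38 + 0.21×(0−38) = 38 − 7.98 = 30.02 → 30
  B: 134 + 0.21×(0−134) = 134 − 28.14 = 105.86 → 106
After the shade: rgb(37, 30, 106) = #251E6A.
Lerp each channel 20% toward 0:
  R: 37 + 0.2×(0−37) = 37 − 7.4 = 29.6 → 30
  G: 30 − 6 = 24 → 24
  B: 106 − 21.2 = 84.8 → 85
rgb(30, 24, 85) = #1E1855.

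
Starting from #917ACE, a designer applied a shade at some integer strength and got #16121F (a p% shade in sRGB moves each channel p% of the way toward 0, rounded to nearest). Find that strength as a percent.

#917ACE is rgb(145, 122, 206); #16121F is rgb(22, 18, 31).
On the B channel (widest range): 31 ≈ 206 + (p/100)(0 − 206), so p ≈ 100×(31 − 206)/(0 − 206) = -17500/-206 = 84.95.
p = 85 reproduces all three channels after rounding.

85%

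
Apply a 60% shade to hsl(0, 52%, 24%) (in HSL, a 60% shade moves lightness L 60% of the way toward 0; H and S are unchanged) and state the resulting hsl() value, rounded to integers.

hsl(0, 52%, 10%)

L moves 60% from 24 toward 0: 24 − 14.4 = 9.6 → 10.
H and S are unchanged.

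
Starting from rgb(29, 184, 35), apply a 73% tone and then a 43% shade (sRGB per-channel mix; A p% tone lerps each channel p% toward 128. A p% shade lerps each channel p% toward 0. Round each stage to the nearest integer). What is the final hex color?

A 73% tone moves each channel 73% toward 128:
  R: 29 + 72.27 = 101.27 → 101
  G: 184 − 40.88 = 143.12 → 143
  B: 35 + 67.89 = 102.89 → 103
After the tone: rgb(101, 143, 103) = #658F67.
A 43% shade moves each channel 43% toward 0:
  R: 101 − 43.43 = 57.57 → 58
  G: 143 − 61.49 = 81.51 → 82
  B: 103 + 0.43×(0−103) = 103 − 44.29 = 58.71 → 59
rgb(58, 82, 59) = #3A523B.

#3A523B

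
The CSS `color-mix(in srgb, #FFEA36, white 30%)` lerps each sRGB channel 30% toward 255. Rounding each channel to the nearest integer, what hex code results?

#FFEA36 is rgb(255, 234, 54).
Per channel, c → c + 0.3(255 − c):
  R: 255 + 0.3×(255−255) = 255 + 0 = 255 → 255
  G: 234 + 0.3×(255−234) = 234 + 6.3 = 240.3 → 240
  B: 54 + 0.3×(255−54) = 54 + 60.3 = 114.3 → 114
rgb(255, 240, 114) = #FFF072.

#FFF072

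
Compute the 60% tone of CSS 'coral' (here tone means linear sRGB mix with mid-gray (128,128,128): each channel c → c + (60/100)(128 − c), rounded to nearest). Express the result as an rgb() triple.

CSS coral is rgb(255, 127, 80).
Lerp each channel 60% toward 128:
  R: 255 + 0.6×(128−255) = 255 − 76.2 = 178.8 → 179
  G: 127 + 0.6×(128−127) = 127 + 0.6 = 127.6 → 128
  B: 80 + 0.6×(128−80) = 80 + 28.8 = 108.8 → 109

rgb(179, 128, 109)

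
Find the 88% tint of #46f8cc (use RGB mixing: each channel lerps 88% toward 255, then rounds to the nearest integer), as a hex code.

#46f8cc is rgb(70, 248, 204).
Lerp each channel 88% toward 255:
  R: 70 + 0.88×(255−70) = 70 + 162.8 = 232.8 → 233
  G: 248 + 0.88×(255−248) = 248 + 6.16 = 254.16 → 254
  B: 204 + 44.88 = 248.88 → 249
rgb(233, 254, 249) = #e9fef9.

#e9fef9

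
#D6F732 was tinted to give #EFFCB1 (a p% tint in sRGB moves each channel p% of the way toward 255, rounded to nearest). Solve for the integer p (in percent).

62%

#D6F732 is rgb(214, 247, 50); #EFFCB1 is rgb(239, 252, 177).
On the B channel (widest range): 177 ≈ 50 + (p/100)(255 − 50), so p ≈ 100×(177 − 50)/(255 − 50) = 12700/205 = 61.95.
p = 62 reproduces all three channels after rounding.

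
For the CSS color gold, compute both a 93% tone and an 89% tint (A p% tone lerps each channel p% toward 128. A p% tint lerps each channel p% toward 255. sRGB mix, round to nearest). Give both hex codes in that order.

CSS gold is rgb(255, 215, 0).
93% tone:
  R: 255 + 0.93×(128−255) = 255 − 118.11 = 136.89 → 137
  G: 215 + 0.93×(128−215) = 215 − 80.91 = 134.09 → 134
  B: 0 + 119.04 = 119.04 → 119
  → #898677
89% tint:
  R: 255 + 0.89×(255−255) = 255 + 0 = 255 → 255
  G: 215 + 35.6 = 250.6 → 251
  B: 0 + 226.95 = 226.95 → 227
  → #FFFBE3

#898677, #FFFBE3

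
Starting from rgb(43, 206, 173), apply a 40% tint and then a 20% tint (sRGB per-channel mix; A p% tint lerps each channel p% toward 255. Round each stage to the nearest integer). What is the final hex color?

Lerp each channel 40% toward 255:
  R: 43 + 84.8 = 127.8 → 128
  G: 206 + 19.6 = 225.6 → 226
  B: 173 + 0.4×(255−173) = 173 + 32.8 = 205.8 → 206
After the tint: rgb(128, 226, 206) = #80E2CE.
Per channel, c → c + 0.2(255 − c):
  R: 128 + 0.2×(255−128) = 128 + 25.4 = 153.4 → 153
  G: 226 + 0.2×(255−226) = 226 + 5.8 = 231.8 → 232
  B: 206 + 9.8 = 215.8 → 216
rgb(153, 232, 216) = #99E8D8.

#99E8D8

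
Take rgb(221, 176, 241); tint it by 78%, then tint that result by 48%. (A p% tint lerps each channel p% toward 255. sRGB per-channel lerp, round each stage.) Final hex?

#fbf6fd

Per channel, c → c + 0.78(255 − c):
  R: 221 + 26.52 = 247.52 → 248
  G: 176 + 61.62 = 237.62 → 238
  B: 241 + 10.92 = 251.92 → 252
After the tint: rgb(248, 238, 252) = #f8eefc.
Lerp each channel 48% toward 255:
  R: 248 + 0.48×(255−248) = 248 + 3.36 = 251.36 → 251
  G: 238 + 0.48×(255−238) = 238 + 8.16 = 246.16 → 246
  B: 252 + 0.48×(255−252) = 252 + 1.44 = 253.44 → 253
rgb(251, 246, 253) = #fbf6fd.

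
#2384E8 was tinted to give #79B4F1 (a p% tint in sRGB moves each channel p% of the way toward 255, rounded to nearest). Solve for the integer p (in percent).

#2384E8 is rgb(35, 132, 232); #79B4F1 is rgb(121, 180, 241).
On the R channel (widest range): 121 ≈ 35 + (p/100)(255 − 35), so p ≈ 100×(121 − 35)/(255 − 35) = 8600/220 = 39.09.
p = 39 reproduces all three channels after rounding.

39%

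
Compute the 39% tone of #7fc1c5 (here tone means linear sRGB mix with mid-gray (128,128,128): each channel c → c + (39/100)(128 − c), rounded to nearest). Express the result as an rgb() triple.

rgb(127, 168, 170)

#7fc1c5 is rgb(127, 193, 197).
Lerp each channel 39% toward 128:
  R: 127 + 0.39×(128−127) = 127 + 0.39 = 127.39 → 127
  G: 193 + 0.39×(128−193) = 193 − 25.35 = 167.65 → 168
  B: 197 + 0.39×(128−197) = 197 − 26.91 = 170.09 → 170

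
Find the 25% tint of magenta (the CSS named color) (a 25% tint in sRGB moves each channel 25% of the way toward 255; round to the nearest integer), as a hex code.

#ff40ff

CSS magenta is rgb(255, 0, 255).
Per channel, c → c + 0.25(255 − c):
  R: 255 + 0.25×(255−255) = 255 + 0 = 255 → 255
  G: 0 + 0.25×(255−0) = 0 + 63.75 = 63.75 → 64
  B: 255 + 0 = 255 → 255
rgb(255, 64, 255) = #ff40ff.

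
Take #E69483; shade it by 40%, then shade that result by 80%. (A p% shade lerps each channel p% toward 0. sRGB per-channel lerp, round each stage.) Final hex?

#1C1210

#E69483 is rgb(230, 148, 131).
A 40% shade moves each channel 40% toward 0:
  R: 230 + 0.4×(0−230) = 230 − 92 = 138 → 138
  G: 148 + 0.4×(0−148) = 148 − 59.2 = 88.8 → 89
  B: 131 − 52.4 = 78.6 → 79
After the shade: rgb(138, 89, 79) = #8A594F.
An 80% shade moves each channel 80% toward 0:
  R: 138 − 110.4 = 27.6 → 28
  G: 89 + 0.8×(0−89) = 89 − 71.2 = 17.8 → 18
  B: 79 + 0.8×(0−79) = 79 − 63.2 = 15.8 → 16
rgb(28, 18, 16) = #1C1210.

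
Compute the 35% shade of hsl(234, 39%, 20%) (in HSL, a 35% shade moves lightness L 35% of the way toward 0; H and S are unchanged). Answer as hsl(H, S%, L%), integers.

L moves 35% from 20 toward 0: 20 − 7 = 13 → 13.
H and S are unchanged.

hsl(234, 39%, 13%)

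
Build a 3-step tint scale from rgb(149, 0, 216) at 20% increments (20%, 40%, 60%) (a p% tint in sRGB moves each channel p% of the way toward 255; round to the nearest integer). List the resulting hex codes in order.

20%: (149 + 21.2 = 170.2→170, 0 + 51 = 51→51, 216 + 7.8 = 223.8→224) → #AA33E0
40%: (149 + 42.4 = 191.4→191, 0 + 102 = 102→102, 216 + 15.6 = 231.6→232) → #BF66E8
60%: (149 + 63.6 = 212.6→213, 0 + 153 = 153→153, 216 + 23.4 = 239.4→239) → #D599EF

#AA33E0, #BF66E8, #D599EF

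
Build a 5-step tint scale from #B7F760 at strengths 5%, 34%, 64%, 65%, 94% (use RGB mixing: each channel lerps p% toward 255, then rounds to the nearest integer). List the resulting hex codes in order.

#B7F760 is rgb(183, 247, 96).
5%: (183 + 3.6 = 186.6→187, 247→247, 96 + 7.95 = 103.95→104) → #BBF768
34%: (183 + 24.48 = 207.48→207, 247 + 2.72 = 249.72→250, 96 + 54.06 = 150.06→150) → #CFFA96
64%: (183 + 46.08 = 229.08→229, 247 + 5.12 = 252.12→252, 96 + 101.76 = 197.76→198) → #E5FCC6
65%: (183 + 46.8 = 229.8→230, 247 + 5.2 = 252.2→252, 96 + 103.35 = 199.35→199) → #E6FCC7
94%: (183 + 67.68 = 250.68→251, 247 + 7.52 = 254.52→255, 96 + 149.46 = 245.46→245) → #FBFFF5

#BBF768, #CFFA96, #E5FCC6, #E6FCC7, #FBFFF5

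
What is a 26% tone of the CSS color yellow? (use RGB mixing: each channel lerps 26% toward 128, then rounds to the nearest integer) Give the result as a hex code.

#dede21

CSS yellow is rgb(255, 255, 0).
A 26% tone moves each channel 26% toward 128:
  R: 255 + 0.26×(128−255) = 255 − 33.02 = 221.98 → 222
  G: 255 − 33.02 = 221.98 → 222
  B: 0 + 33.28 = 33.28 → 33
rgb(222, 222, 33) = #dede21.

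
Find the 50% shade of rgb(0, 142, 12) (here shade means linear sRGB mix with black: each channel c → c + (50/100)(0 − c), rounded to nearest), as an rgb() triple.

rgb(0, 71, 6)

A 50% shade moves each channel 50% toward 0:
  R: 0 + 0 = 0 → 0
  G: 142 + 0.5×(0−142) = 142 − 71 = 71 → 71
  B: 12 + 0.5×(0−12) = 12 − 6 = 6 → 6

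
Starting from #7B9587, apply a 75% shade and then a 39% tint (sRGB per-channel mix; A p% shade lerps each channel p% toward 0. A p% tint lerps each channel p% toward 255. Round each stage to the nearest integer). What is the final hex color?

#767A78

#7B9587 is rgb(123, 149, 135).
Per channel, c → c + 0.75(0 − c):
  R: 123 − 92.25 = 30.75 → 31
  G: 149 + 0.75×(0−149) = 149 − 111.75 = 37.25 → 37
  B: 135 + 0.75×(0−135) = 135 − 101.25 = 33.75 → 34
After the shade: rgb(31, 37, 34) = #1F2522.
A 39% tint moves each channel 39% toward 255:
  R: 31 + 0.39×(255−31) = 31 + 87.36 = 118.36 → 118
  G: 37 + 0.39×(255−37) = 37 + 85.02 = 122.02 → 122
  B: 34 + 86.19 = 120.19 → 120
rgb(118, 122, 120) = #767A78.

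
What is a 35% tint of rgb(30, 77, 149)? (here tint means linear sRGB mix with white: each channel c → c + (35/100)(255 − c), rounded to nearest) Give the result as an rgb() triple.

rgb(109, 139, 186)

Per channel, c → c + 0.35(255 − c):
  R: 30 + 0.35×(255−30) = 30 + 78.75 = 108.75 → 109
  G: 77 + 62.3 = 139.3 → 139
  B: 149 + 37.1 = 186.1 → 186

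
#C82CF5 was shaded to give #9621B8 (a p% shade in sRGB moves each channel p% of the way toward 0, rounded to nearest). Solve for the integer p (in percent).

#C82CF5 is rgb(200, 44, 245); #9621B8 is rgb(150, 33, 184).
On the B channel (widest range): 184 ≈ 245 + (p/100)(0 − 245), so p ≈ 100×(184 − 245)/(0 − 245) = -6100/-245 = 24.90.
p = 25 reproduces all three channels after rounding.

25%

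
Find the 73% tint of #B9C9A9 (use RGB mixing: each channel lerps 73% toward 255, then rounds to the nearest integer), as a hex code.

#ECF0E8

#B9C9A9 is rgb(185, 201, 169).
Per channel, c → c + 0.73(255 − c):
  R: 185 + 51.1 = 236.1 → 236
  G: 201 + 0.73×(255−201) = 201 + 39.42 = 240.42 → 240
  B: 169 + 0.73×(255−169) = 169 + 62.78 = 231.78 → 232
rgb(236, 240, 232) = #ECF0E8.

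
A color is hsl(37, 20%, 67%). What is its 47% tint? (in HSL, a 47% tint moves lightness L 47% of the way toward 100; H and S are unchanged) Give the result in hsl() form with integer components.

L moves 47% from 67 toward 100: 67 + 15.51 = 82.51 → 83.
H and S are unchanged.

hsl(37, 20%, 83%)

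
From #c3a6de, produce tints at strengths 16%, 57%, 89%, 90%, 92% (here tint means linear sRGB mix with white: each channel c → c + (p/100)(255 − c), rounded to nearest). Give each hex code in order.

#c3a6de is rgb(195, 166, 222).
16%: (195 + 9.6 = 204.6→205, 166 + 14.24 = 180.24→180, 222 + 5.28 = 227.28→227) → #cdb4e3
57%: (195 + 34.2 = 229.2→229, 166 + 50.73 = 216.73→217, 222 + 18.81 = 240.81→241) → #e5d9f1
89%: (195 + 53.4 = 248.4→248, 166 + 79.21 = 245.21→245, 222 + 29.37 = 251.37→251) → #f8f5fb
90%: (195 + 54 = 249→249, 166 + 80.1 = 246.1→246, 222 + 29.7 = 251.7→252) → #f9f6fc
92%: (195 + 55.2 = 250.2→250, 166 + 81.88 = 247.88→248, 222 + 30.36 = 252.36→252) → #faf8fc

#cdb4e3, #e5d9f1, #f8f5fb, #f9f6fc, #faf8fc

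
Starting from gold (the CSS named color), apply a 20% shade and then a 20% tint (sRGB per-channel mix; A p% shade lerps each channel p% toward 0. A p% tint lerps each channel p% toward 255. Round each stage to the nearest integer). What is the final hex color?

#d6bd33

CSS gold is rgb(255, 215, 0).
Per channel, c → c + 0.2(0 − c):
  R: 255 + 0.2×(0−255) = 255 − 51 = 204 → 204
  G: 215 − 43 = 172 → 172
  B: 0 + 0 = 0 → 0
After the shade: rgb(204, 172, 0) = #ccac00.
Per channel, c → c + 0.2(255 − c):
  R: 204 + 0.2×(255−204) = 204 + 10.2 = 214.2 → 214
  G: 172 + 0.2×(255−172) = 172 + 16.6 = 188.6 → 189
  B: 0 + 0.2×(255−0) = 0 + 51 = 51 → 51
rgb(214, 189, 51) = #d6bd33.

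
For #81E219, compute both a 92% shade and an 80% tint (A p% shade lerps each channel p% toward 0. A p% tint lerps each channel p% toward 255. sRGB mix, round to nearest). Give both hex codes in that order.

#81E219 is rgb(129, 226, 25).
92% shade:
  R: 129 − 118.68 = 10.32 → 10
  G: 226 + 0.92×(0−226) = 226 − 207.92 = 18.08 → 18
  B: 25 − 23 = 2 → 2
  → #0A1202
80% tint:
  R: 129 + 0.8×(255−129) = 129 + 100.8 = 229.8 → 230
  G: 226 + 23.2 = 249.2 → 249
  B: 25 + 184 = 209 → 209
  → #E6F9D1

#0A1202, #E6F9D1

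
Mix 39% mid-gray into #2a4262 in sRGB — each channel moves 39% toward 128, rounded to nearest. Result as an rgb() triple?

rgb(76, 90, 110)

#2a4262 is rgb(42, 66, 98).
Per channel, c → c + 0.39(128 − c):
  R: 42 + 0.39×(128−42) = 42 + 33.54 = 75.54 → 76
  G: 66 + 0.39×(128−66) = 66 + 24.18 = 90.18 → 90
  B: 98 + 0.39×(128−98) = 98 + 11.7 = 109.7 → 110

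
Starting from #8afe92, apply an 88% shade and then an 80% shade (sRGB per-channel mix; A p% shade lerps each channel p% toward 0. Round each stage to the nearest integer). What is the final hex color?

#030604

#8afe92 is rgb(138, 254, 146).
Lerp each channel 88% toward 0:
  R: 138 + 0.88×(0−138) = 138 − 121.44 = 16.56 → 17
  G: 254 − 223.52 = 30.48 → 30
  B: 146 − 128.48 = 17.52 → 18
After the shade: rgb(17, 30, 18) = #111e12.
An 80% shade moves each channel 80% toward 0:
  R: 17 + 0.8×(0−17) = 17 − 13.6 = 3.4 → 3
  G: 30 − 24 = 6 → 6
  B: 18 + 0.8×(0−18) = 18 − 14.4 = 3.6 → 4
rgb(3, 6, 4) = #030604.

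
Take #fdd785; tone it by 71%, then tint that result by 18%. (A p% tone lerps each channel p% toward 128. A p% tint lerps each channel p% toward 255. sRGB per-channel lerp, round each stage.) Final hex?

#fdd785 is rgb(253, 215, 133).
Lerp each channel 71% toward 128:
  R: 253 + 0.71×(128−253) = 253 − 88.75 = 164.25 → 164
  G: 215 − 61.77 = 153.23 → 153
  B: 133 − 3.55 = 129.45 → 129
After the tone: rgb(164, 153, 129) = #a49981.
An 18% tint moves each channel 18% toward 255:
  R: 164 + 0.18×(255−164) = 164 + 16.38 = 180.38 → 180
  G: 153 + 0.18×(255−153) = 153 + 18.36 = 171.36 → 171
  B: 129 + 22.68 = 151.68 → 152
rgb(180, 171, 152) = #b4ab98.

#b4ab98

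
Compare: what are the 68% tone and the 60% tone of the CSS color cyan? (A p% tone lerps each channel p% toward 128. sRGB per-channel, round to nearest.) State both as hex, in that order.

CSS cyan is rgb(0, 255, 255).
68% tone:
  R: 0 + 87.04 = 87.04 → 87
  G: 255 + 0.68×(128−255) = 255 − 86.36 = 168.64 → 169
  B: 255 − 86.36 = 168.64 → 169
  → #57a9a9
60% tone:
  R: 0 + 76.8 = 76.8 → 77
  G: 255 − 76.2 = 178.8 → 179
  B: 255 − 76.2 = 178.8 → 179
  → #4db3b3

#57a9a9, #4db3b3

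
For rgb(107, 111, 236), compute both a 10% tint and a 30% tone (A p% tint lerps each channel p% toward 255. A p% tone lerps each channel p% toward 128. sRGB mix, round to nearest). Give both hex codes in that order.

10% tint:
  R: 107 + 0.1×(255−107) = 107 + 14.8 = 121.8 → 122
  G: 111 + 0.1×(255−111) = 111 + 14.4 = 125.4 → 125
  B: 236 + 1.9 = 237.9 → 238
  → #7A7DEE
30% tone:
  R: 107 + 0.3×(128−107) = 107 + 6.3 = 113.3 → 113
  G: 111 + 0.3×(128−111) = 111 + 5.1 = 116.1 → 116
  B: 236 + 0.3×(128−236) = 236 − 32.4 = 203.6 → 204
  → #7174CC

#7A7DEE, #7174CC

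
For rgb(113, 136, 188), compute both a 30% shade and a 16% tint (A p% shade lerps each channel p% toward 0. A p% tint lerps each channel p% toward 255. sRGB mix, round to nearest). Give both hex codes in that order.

#4F5F84, #889BC7

30% shade:
  R: 113 + 0.3×(0−113) = 113 − 33.9 = 79.1 → 79
  G: 136 + 0.3×(0−136) = 136 − 40.8 = 95.2 → 95
  B: 188 + 0.3×(0−188) = 188 − 56.4 = 131.6 → 132
  → #4F5F84
16% tint:
  R: 113 + 0.16×(255−113) = 113 + 22.72 = 135.72 → 136
  G: 136 + 0.16×(255−136) = 136 + 19.04 = 155.04 → 155
  B: 188 + 10.72 = 198.72 → 199
  → #889BC7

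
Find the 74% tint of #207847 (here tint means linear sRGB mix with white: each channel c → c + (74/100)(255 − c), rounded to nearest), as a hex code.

#207847 is rgb(32, 120, 71).
Per channel, c → c + 0.74(255 − c):
  R: 32 + 0.74×(255−32) = 32 + 165.02 = 197.02 → 197
  G: 120 + 99.9 = 219.9 → 220
  B: 71 + 136.16 = 207.16 → 207
rgb(197, 220, 207) = #c5dccf.

#c5dccf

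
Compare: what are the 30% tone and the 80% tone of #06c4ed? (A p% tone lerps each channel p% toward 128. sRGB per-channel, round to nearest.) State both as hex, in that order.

#2bb0cc, #688e96

#06c4ed is rgb(6, 196, 237).
30% tone:
  R: 6 + 0.3×(128−6) = 6 + 36.6 = 42.6 → 43
  G: 196 − 20.4 = 175.6 → 176
  B: 237 + 0.3×(128−237) = 237 − 32.7 = 204.3 → 204
  → #2bb0cc
80% tone:
  R: 6 + 0.8×(128−6) = 6 + 97.6 = 103.6 → 104
  G: 196 + 0.8×(128−196) = 196 − 54.4 = 141.6 → 142
  B: 237 + 0.8×(128−237) = 237 − 87.2 = 149.8 → 150
  → #688e96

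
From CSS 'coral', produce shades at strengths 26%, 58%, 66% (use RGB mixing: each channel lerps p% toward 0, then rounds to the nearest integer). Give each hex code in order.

CSS coral is rgb(255, 127, 80).
26%: (255 − 66.3 = 188.7→189, 127 − 33.02 = 93.98→94, 80 − 20.8 = 59.2→59) → #bd5e3b
58%: (255 − 147.9 = 107.1→107, 127 − 73.66 = 53.34→53, 80 − 46.4 = 33.6→34) → #6b3522
66%: (255 − 168.3 = 86.7→87, 127 − 83.82 = 43.18→43, 80 − 52.8 = 27.2→27) → #572b1b

#bd5e3b, #6b3522, #572b1b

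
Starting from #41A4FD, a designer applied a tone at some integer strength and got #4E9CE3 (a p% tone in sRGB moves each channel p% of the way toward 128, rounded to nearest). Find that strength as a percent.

#41A4FD is rgb(65, 164, 253); #4E9CE3 is rgb(78, 156, 227).
On the B channel (widest range): 227 ≈ 253 + (p/100)(128 − 253), so p ≈ 100×(227 − 253)/(128 − 253) = -2600/-125 = 20.80.
p = 21 reproduces all three channels after rounding.

21%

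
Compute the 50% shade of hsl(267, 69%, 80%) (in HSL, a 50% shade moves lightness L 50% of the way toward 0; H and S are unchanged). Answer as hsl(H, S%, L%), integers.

L moves 50% from 80 toward 0: 80 − 40 = 40 → 40.
H and S are unchanged.

hsl(267, 69%, 40%)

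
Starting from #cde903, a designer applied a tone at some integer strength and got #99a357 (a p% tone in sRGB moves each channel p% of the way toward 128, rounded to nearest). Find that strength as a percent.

#cde903 is rgb(205, 233, 3); #99a357 is rgb(153, 163, 87).
On the B channel (widest range): 87 ≈ 3 + (p/100)(128 − 3), so p ≈ 100×(87 − 3)/(128 − 3) = 8400/125 = 67.20.
p = 67 reproduces all three channels after rounding.

67%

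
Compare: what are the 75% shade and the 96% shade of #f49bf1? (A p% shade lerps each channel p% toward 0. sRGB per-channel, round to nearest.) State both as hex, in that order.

#f49bf1 is rgb(244, 155, 241).
75% shade:
  R: 244 + 0.75×(0−244) = 244 − 183 = 61 → 61
  G: 155 + 0.75×(0−155) = 155 − 116.25 = 38.75 → 39
  B: 241 − 180.75 = 60.25 → 60
  → #3d273c
96% shade:
  R: 244 − 234.24 = 9.76 → 10
  G: 155 − 148.8 = 6.2 → 6
  B: 241 − 231.36 = 9.64 → 10
  → #0a060a

#3d273c, #0a060a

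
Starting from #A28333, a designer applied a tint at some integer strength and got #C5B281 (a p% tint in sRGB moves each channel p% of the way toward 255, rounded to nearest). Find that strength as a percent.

38%

#A28333 is rgb(162, 131, 51); #C5B281 is rgb(197, 178, 129).
On the B channel (widest range): 129 ≈ 51 + (p/100)(255 − 51), so p ≈ 100×(129 − 51)/(255 − 51) = 7800/204 = 38.24.
p = 38 reproduces all three channels after rounding.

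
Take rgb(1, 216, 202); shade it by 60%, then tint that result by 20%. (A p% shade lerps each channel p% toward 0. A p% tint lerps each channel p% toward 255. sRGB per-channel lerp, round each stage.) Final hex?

Per channel, c → c + 0.6(0 − c):
  R: 1 − 0.6 = 0.4 → 0
  G: 216 − 129.6 = 86.4 → 86
  B: 202 − 121.2 = 80.8 → 81
After the shade: rgb(0, 86, 81) = #005651.
A 20% tint moves each channel 20% toward 255:
  R: 0 + 51 = 51 → 51
  G: 86 + 33.8 = 119.8 → 120
  B: 81 + 34.8 = 115.8 → 116
rgb(51, 120, 116) = #337874.

#337874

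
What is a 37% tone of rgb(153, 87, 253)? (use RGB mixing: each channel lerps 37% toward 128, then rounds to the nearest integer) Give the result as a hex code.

#9066cf

Lerp each channel 37% toward 128:
  R: 153 − 9.25 = 143.75 → 144
  G: 87 + 15.17 = 102.17 → 102
  B: 253 + 0.37×(128−253) = 253 − 46.25 = 206.75 → 207
rgb(144, 102, 207) = #9066cf.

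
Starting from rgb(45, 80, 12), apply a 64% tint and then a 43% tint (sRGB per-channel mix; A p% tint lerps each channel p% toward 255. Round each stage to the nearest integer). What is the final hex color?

A 64% tint moves each channel 64% toward 255:
  R: 45 + 134.4 = 179.4 → 179
  G: 80 + 0.64×(255−80) = 80 + 112 = 192 → 192
  B: 12 + 155.52 = 167.52 → 168
After the tint: rgb(179, 192, 168) = #b3c0a8.
Per channel, c → c + 0.43(255 − c):
  R: 179 + 32.68 = 211.68 → 212
  G: 192 + 27.09 = 219.09 → 219
  B: 168 + 0.43×(255−168) = 168 + 37.41 = 205.41 → 205
rgb(212, 219, 205) = #d4dbcd.

#d4dbcd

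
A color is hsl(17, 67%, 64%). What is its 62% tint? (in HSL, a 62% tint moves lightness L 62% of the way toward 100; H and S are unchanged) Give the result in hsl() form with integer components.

L moves 62% from 64 toward 100: 64 + 22.32 = 86.32 → 86.
H and S are unchanged.

hsl(17, 67%, 86%)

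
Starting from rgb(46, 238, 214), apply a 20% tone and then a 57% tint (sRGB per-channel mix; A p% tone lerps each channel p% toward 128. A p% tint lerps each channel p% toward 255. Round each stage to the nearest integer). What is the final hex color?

Lerp each channel 20% toward 128:
  R: 46 + 16.4 = 62.4 → 62
  G: 238 − 22 = 216 → 216
  B: 214 − 17.2 = 196.8 → 197
After the tone: rgb(62, 216, 197) = #3ED8C5.
Lerp each channel 57% toward 255:
  R: 62 + 110.01 = 172.01 → 172
  G: 216 + 22.23 = 238.23 → 238
  B: 197 + 0.57×(255−197) = 197 + 33.06 = 230.06 → 230
rgb(172, 238, 230) = #ACEEE6.

#ACEEE6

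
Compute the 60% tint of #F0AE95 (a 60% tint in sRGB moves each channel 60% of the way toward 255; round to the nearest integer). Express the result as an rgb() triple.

rgb(249, 223, 213)

#F0AE95 is rgb(240, 174, 149).
Per channel, c → c + 0.6(255 − c):
  R: 240 + 0.6×(255−240) = 240 + 9 = 249 → 249
  G: 174 + 48.6 = 222.6 → 223
  B: 149 + 0.6×(255−149) = 149 + 63.6 = 212.6 → 213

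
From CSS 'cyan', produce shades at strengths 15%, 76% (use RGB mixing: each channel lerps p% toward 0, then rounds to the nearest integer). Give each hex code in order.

CSS cyan is rgb(0, 255, 255).
15%: (0→0, 255 − 38.25 = 216.75→217, 255 − 38.25 = 216.75→217) → #00D9D9
76%: (0→0, 255 − 193.8 = 61.2→61, 255 − 193.8 = 61.2→61) → #003D3D

#00D9D9, #003D3D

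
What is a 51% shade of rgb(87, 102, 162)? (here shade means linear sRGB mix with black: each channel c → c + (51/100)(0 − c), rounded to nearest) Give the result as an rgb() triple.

Lerp each channel 51% toward 0:
  R: 87 − 44.37 = 42.63 → 43
  G: 102 + 0.51×(0−102) = 102 − 52.02 = 49.98 → 50
  B: 162 + 0.51×(0−162) = 162 − 82.62 = 79.38 → 79

rgb(43, 50, 79)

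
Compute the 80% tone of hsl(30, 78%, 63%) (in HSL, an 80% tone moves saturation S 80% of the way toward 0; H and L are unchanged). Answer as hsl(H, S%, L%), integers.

S moves 80% from 78 toward 0: 78 − 62.4 = 15.6 → 16.
H and L are unchanged.

hsl(30, 16%, 63%)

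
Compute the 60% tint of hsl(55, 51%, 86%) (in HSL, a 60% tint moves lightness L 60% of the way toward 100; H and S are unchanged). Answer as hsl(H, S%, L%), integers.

L moves 60% from 86 toward 100: 86 + 8.4 = 94.4 → 94.
H and S are unchanged.

hsl(55, 51%, 94%)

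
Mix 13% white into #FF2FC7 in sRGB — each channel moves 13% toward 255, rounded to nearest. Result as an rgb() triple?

rgb(255, 74, 206)

#FF2FC7 is rgb(255, 47, 199).
Per channel, c → c + 0.13(255 − c):
  R: 255 + 0 = 255 → 255
  G: 47 + 0.13×(255−47) = 47 + 27.04 = 74.04 → 74
  B: 199 + 0.13×(255−199) = 199 + 7.28 = 206.28 → 206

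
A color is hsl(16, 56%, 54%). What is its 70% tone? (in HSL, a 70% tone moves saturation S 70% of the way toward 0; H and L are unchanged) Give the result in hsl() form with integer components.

hsl(16, 17%, 54%)

S moves 70% from 56 toward 0: 56 − 39.2 = 16.8 → 17.
H and L are unchanged.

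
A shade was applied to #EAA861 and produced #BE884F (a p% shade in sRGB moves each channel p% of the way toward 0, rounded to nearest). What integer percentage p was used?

19%

#EAA861 is rgb(234, 168, 97); #BE884F is rgb(190, 136, 79).
On the R channel (widest range): 190 ≈ 234 + (p/100)(0 − 234), so p ≈ 100×(190 − 234)/(0 − 234) = -4400/-234 = 18.80.
p = 19 reproduces all three channels after rounding.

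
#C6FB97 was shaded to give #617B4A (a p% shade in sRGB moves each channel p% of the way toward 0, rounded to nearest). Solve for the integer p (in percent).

51%

#C6FB97 is rgb(198, 251, 151); #617B4A is rgb(97, 123, 74).
On the G channel (widest range): 123 ≈ 251 + (p/100)(0 − 251), so p ≈ 100×(123 − 251)/(0 − 251) = -12800/-251 = 51.00.
p = 51 reproduces all three channels after rounding.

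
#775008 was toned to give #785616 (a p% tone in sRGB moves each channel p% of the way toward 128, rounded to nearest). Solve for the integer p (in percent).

#775008 is rgb(119, 80, 8); #785616 is rgb(120, 86, 22).
On the B channel (widest range): 22 ≈ 8 + (p/100)(128 − 8), so p ≈ 100×(22 − 8)/(128 − 8) = 1400/120 = 11.67.
p = 12 reproduces all three channels after rounding.

12%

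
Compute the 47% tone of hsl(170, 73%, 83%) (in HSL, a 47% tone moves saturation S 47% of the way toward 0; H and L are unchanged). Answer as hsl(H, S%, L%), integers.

S moves 47% from 73 toward 0: 73 − 34.31 = 38.69 → 39.
H and L are unchanged.

hsl(170, 39%, 83%)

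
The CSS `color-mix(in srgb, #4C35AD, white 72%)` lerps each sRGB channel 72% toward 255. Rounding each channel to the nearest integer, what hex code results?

#CDC6E8

#4C35AD is rgb(76, 53, 173).
Lerp each channel 72% toward 255:
  R: 76 + 128.88 = 204.88 → 205
  G: 53 + 0.72×(255−53) = 53 + 145.44 = 198.44 → 198
  B: 173 + 59.04 = 232.04 → 232
rgb(205, 198, 232) = #CDC6E8.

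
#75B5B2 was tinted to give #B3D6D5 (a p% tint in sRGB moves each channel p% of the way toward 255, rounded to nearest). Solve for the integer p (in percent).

45%

#75B5B2 is rgb(117, 181, 178); #B3D6D5 is rgb(179, 214, 213).
On the R channel (widest range): 179 ≈ 117 + (p/100)(255 − 117), so p ≈ 100×(179 − 117)/(255 − 117) = 6200/138 = 44.93.
p = 45 reproduces all three channels after rounding.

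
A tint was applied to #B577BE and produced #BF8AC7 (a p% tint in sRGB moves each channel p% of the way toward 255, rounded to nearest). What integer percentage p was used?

#B577BE is rgb(181, 119, 190); #BF8AC7 is rgb(191, 138, 199).
On the G channel (widest range): 138 ≈ 119 + (p/100)(255 − 119), so p ≈ 100×(138 − 119)/(255 − 119) = 1900/136 = 13.97.
p = 14 reproduces all three channels after rounding.

14%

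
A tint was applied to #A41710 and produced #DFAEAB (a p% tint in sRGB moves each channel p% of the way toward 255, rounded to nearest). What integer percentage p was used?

65%

#A41710 is rgb(164, 23, 16); #DFAEAB is rgb(223, 174, 171).
On the B channel (widest range): 171 ≈ 16 + (p/100)(255 − 16), so p ≈ 100×(171 − 16)/(255 − 16) = 15500/239 = 64.85.
p = 65 reproduces all three channels after rounding.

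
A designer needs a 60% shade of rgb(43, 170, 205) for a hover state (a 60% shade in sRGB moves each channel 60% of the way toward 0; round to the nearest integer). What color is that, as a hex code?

Per channel, c → c + 0.6(0 − c):
  R: 43 + 0.6×(0−43) = 43 − 25.8 = 17.2 → 17
  G: 170 + 0.6×(0−170) = 170 − 102 = 68 → 68
  B: 205 − 123 = 82 → 82
rgb(17, 68, 82) = #114452.

#114452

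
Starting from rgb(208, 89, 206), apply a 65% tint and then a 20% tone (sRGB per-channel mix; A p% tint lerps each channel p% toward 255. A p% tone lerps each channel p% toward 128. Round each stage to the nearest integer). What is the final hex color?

#d9b7d8

Lerp each channel 65% toward 255:
  R: 208 + 30.55 = 238.55 → 239
  G: 89 + 0.65×(255−89) = 89 + 107.9 = 196.9 → 197
  B: 206 + 31.85 = 237.85 → 238
After the tint: rgb(239, 197, 238) = #efc5ee.
A 20% tone moves each channel 20% toward 128:
  R: 239 + 0.2×(128−239) = 239 − 22.2 = 216.8 → 217
  G: 197 − 13.8 = 183.2 → 183
  B: 238 + 0.2×(128−238) = 238 − 22 = 216 → 216
rgb(217, 183, 216) = #d9b7d8.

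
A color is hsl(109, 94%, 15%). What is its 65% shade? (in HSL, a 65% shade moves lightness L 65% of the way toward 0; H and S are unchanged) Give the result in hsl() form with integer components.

hsl(109, 94%, 5%)

L moves 65% from 15 toward 0: 15 − 9.75 = 5.25 → 5.
H and S are unchanged.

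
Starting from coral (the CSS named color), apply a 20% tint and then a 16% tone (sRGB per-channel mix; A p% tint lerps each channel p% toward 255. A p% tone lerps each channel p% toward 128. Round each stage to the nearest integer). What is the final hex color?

#EB9575

CSS coral is rgb(255, 127, 80).
A 20% tint moves each channel 20% toward 255:
  R: 255 + 0 = 255 → 255
  G: 127 + 0.2×(255−127) = 127 + 25.6 = 152.6 → 153
  B: 80 + 35 = 115 → 115
After the tint: rgb(255, 153, 115) = #FF9973.
A 16% tone moves each channel 16% toward 128:
  R: 255 + 0.16×(128−255) = 255 − 20.32 = 234.68 → 235
  G: 153 + 0.16×(128−153) = 153 − 4 = 149 → 149
  B: 115 + 0.16×(128−115) = 115 + 2.08 = 117.08 → 117
rgb(235, 149, 117) = #EB9575.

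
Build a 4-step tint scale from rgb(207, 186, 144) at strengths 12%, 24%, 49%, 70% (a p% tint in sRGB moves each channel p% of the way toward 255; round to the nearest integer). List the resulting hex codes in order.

12%: (207 + 5.76 = 212.76→213, 186 + 8.28 = 194.28→194, 144 + 13.32 = 157.32→157) → #D5C29D
24%: (207 + 11.52 = 218.52→219, 186 + 16.56 = 202.56→203, 144 + 26.64 = 170.64→171) → #DBCBAB
49%: (207 + 23.52 = 230.52→231, 186 + 33.81 = 219.81→220, 144 + 54.39 = 198.39→198) → #E7DCC6
70%: (207 + 33.6 = 240.6→241, 186 + 48.3 = 234.3→234, 144 + 77.7 = 221.7→222) → #F1EADE

#D5C29D, #DBCBAB, #E7DCC6, #F1EADE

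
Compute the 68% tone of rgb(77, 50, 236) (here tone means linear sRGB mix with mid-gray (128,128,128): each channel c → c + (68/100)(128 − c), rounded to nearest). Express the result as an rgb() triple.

Per channel, c → c + 0.68(128 − c):
  R: 77 + 0.68×(128−77) = 77 + 34.68 = 111.68 → 112
  G: 50 + 0.68×(128−50) = 50 + 53.04 = 103.04 → 103
  B: 236 − 73.44 = 162.56 → 163

rgb(112, 103, 163)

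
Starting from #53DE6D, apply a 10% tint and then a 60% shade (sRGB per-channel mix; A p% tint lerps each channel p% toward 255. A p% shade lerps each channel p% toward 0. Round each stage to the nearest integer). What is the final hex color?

#53DE6D is rgb(83, 222, 109).
Lerp each channel 10% toward 255:
  R: 83 + 0.1×(255−83) = 83 + 17.2 = 100.2 → 100
  G: 222 + 3.3 = 225.3 → 225
  B: 109 + 0.1×(255−109) = 109 + 14.6 = 123.6 → 124
After the tint: rgb(100, 225, 124) = #64E17C.
Lerp each channel 60% toward 0:
  R: 100 + 0.6×(0−100) = 100 − 60 = 40 → 40
  G: 225 + 0.6×(0−225) = 225 − 135 = 90 → 90
  B: 124 − 74.4 = 49.6 → 50
rgb(40, 90, 50) = #285A32.

#285A32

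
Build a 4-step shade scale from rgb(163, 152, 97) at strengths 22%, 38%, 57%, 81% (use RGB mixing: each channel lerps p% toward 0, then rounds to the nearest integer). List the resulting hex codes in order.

22%: (163 − 35.86 = 127.14→127, 152 − 33.44 = 118.56→119, 97 − 21.34 = 75.66→76) → #7F774C
38%: (163 − 61.94 = 101.06→101, 152 − 57.76 = 94.24→94, 97 − 36.86 = 60.14→60) → #655E3C
57%: (163 − 92.91 = 70.09→70, 152 − 86.64 = 65.36→65, 97 − 55.29 = 41.71→42) → #46412A
81%: (163 − 132.03 = 30.97→31, 152 − 123.12 = 28.88→29, 97 − 78.57 = 18.43→18) → #1F1D12

#7F774C, #655E3C, #46412A, #1F1D12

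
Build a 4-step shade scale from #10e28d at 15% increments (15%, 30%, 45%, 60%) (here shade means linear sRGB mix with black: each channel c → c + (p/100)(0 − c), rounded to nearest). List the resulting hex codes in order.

#10e28d is rgb(16, 226, 141).
15%: (16 − 2.4 = 13.6→14, 226 − 33.9 = 192.1→192, 141 − 21.15 = 119.85→120) → #0ec078
30%: (16 − 4.8 = 11.2→11, 226 − 67.8 = 158.2→158, 141 − 42.3 = 98.7→99) → #0b9e63
45%: (16 − 7.2 = 8.8→9, 226 − 101.7 = 124.3→124, 141 − 63.45 = 77.55→78) → #097c4e
60%: (16 − 9.6 = 6.4→6, 226 − 135.6 = 90.4→90, 141 − 84.6 = 56.4→56) → #065a38

#0ec078, #0b9e63, #097c4e, #065a38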